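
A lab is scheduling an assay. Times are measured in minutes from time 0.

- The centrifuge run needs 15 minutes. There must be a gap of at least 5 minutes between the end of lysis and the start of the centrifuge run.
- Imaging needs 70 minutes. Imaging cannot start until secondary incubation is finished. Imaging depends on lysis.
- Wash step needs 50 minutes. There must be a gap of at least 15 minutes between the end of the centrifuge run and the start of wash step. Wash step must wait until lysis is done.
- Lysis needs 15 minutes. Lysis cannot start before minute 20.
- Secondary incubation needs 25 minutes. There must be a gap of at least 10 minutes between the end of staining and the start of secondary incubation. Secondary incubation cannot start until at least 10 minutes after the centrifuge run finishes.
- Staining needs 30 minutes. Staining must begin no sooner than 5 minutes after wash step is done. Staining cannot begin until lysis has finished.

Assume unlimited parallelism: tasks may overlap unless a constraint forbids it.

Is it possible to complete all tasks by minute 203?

No

Lysis waits on its own release at minute 20, so it starts at minute 20 and finishes at 20 + 15 = minute 35.
After lysis (finishes minute 35, plus 5-minute gap → minute 40), the centrifuge run can start at minute 40 and finishes at minute 55.
Wash step has to wait for the centrifuge run (finishes minute 55, plus 15-minute gap → minute 70); lysis (finishes minute 35). The latest of these is minute 70, so wash step runs minute 70 to 70 + 50 = minute 120.
Staining needs all of wash step (finishes minute 120, plus 5-minute gap → minute 125); lysis (finishes minute 35). That puts its earliest start at minute 125; it finishes at 125 + 30 = minute 155.
Secondary incubation needs all of staining (finishes minute 155, plus 10-minute gap → minute 165); the centrifuge run (finishes minute 55, plus 10-minute gap → minute 65). That puts its earliest start at minute 165; it finishes at 165 + 25 = minute 190.
Imaging cannot start until secondary incubation (finishes minute 190); lysis (finishes minute 35). The controlling bound is minute 190, so imaging finishes at 190 + 70 = minute 260.
The earliest everything can be done is minute 260, which is after the deadline of 203, so it is not possible.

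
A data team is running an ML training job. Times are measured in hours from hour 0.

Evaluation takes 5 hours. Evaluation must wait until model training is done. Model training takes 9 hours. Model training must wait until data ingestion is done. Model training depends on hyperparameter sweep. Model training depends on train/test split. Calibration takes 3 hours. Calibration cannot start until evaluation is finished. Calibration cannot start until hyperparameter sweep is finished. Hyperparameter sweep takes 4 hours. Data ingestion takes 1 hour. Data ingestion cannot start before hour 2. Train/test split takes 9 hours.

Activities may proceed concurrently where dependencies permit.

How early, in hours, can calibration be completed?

26

Nothing blocks hyperparameter sweep, so it runs from hour 0 to hour 4.
Train/test split has no prerequisites, so it starts at hour 0 and finishes at hour 9.
Data ingestion waits on its own release at hour 2, so it starts at hour 2 and finishes at 2 + 1 = hour 3.
Model training cannot start until data ingestion (finishes hour 3); hyperparameter sweep (finishes hour 4); train/test split (finishes hour 9). The controlling bound is hour 9, so model training finishes at 9 + 9 = hour 18.
Evaluation waits on model training (finishes hour 18), so it starts at hour 18 and finishes at 18 + 5 = hour 23.
Calibration cannot start until evaluation (finishes hour 23); hyperparameter sweep (finishes hour 4). The controlling bound is hour 23, so calibration finishes at 23 + 3 = hour 26.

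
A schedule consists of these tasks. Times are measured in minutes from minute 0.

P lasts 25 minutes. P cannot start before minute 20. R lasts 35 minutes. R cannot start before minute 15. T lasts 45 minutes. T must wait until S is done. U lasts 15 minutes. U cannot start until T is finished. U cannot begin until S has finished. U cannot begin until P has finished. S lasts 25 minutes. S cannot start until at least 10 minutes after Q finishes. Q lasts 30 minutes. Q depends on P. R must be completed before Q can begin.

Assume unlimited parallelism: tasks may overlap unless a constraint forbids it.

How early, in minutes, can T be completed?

160

R waits on its own release at minute 15, so it starts at minute 15 and finishes at 15 + 35 = minute 50.
P waits on its own release at minute 20, so it starts at minute 20 and finishes at 20 + 25 = minute 45.
Q has to wait for P (finishes minute 45); R (finishes minute 50). The latest of these is minute 50, so Q runs minute 50 to 50 + 30 = minute 80.
S cannot begin until Q (finishes minute 80, plus 10-minute gap → minute 90). It runs from minute 90 to 90 + 25 = minute 115.
T cannot begin until S (finishes minute 115). It runs from minute 115 to 115 + 45 = minute 160.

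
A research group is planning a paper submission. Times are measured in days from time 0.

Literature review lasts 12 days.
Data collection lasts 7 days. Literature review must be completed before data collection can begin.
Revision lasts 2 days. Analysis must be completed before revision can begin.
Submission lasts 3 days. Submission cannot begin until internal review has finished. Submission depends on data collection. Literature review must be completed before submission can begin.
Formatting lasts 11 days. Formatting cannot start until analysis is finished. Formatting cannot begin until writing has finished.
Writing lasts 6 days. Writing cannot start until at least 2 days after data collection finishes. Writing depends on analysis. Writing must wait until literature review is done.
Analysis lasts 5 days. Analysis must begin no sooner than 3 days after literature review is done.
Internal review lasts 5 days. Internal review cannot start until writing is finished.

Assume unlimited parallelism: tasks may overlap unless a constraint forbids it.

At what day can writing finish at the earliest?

27

Literature review can start immediately at day 0; it finishes at day 12.
After literature review (finishes day 12, plus 3-day gap → day 15), analysis can start at day 15 and finishes at day 20.
Data collection waits on literature review (finishes day 12), so it starts at day 12 and finishes at 12 + 7 = day 19.
For writing: data collection (finishes day 19, plus 2-day gap → day 21); analysis (finishes day 20); literature review (finishes day 12). Taking the maximum gives a start of day 21, and it finishes at 21 + 6 = day 27.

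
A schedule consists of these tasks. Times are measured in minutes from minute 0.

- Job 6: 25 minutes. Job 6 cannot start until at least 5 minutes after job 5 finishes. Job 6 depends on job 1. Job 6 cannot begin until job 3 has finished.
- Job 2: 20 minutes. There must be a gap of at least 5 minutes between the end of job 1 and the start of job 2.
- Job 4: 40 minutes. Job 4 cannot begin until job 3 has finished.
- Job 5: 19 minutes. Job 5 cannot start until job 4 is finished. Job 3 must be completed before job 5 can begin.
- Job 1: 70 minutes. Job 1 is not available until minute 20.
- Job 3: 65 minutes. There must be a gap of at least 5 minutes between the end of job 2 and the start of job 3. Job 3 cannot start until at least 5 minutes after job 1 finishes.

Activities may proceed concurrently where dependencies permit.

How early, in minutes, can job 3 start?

Job 1 waits on its own release at minute 20, so it starts at minute 20 and finishes at 20 + 70 = minute 90.
Job 2 waits on job 1 (finishes minute 90, plus 5-minute gap → minute 95), so it starts at minute 95 and finishes at 95 + 20 = minute 115.
Job 3 waits on job 2 (finishes minute 115, plus 5-minute gap → minute 120); job 1 (finishes minute 90, plus 5-minute gap → minute 95). The latest of these is minute 120, which is the earliest job 3 can start.

120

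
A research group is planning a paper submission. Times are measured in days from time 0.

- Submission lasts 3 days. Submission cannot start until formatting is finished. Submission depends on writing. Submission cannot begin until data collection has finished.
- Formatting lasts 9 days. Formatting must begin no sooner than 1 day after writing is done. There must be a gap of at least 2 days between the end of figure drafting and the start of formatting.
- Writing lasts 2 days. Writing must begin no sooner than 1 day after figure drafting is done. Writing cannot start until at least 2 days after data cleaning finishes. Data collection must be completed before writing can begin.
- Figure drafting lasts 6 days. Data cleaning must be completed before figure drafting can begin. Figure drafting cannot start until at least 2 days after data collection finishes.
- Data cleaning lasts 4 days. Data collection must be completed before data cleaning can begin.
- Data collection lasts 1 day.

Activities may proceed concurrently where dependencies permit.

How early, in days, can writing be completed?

Nothing blocks data collection, so it runs from day 0 to day 1.
Data cleaning waits on data collection (finishes day 1), so it starts at day 1 and finishes at 1 + 4 = day 5.
Figure drafting cannot start until data cleaning (finishes day 5); data collection (finishes day 1, plus 2-day gap → day 3). The controlling bound is day 5, so figure drafting finishes at 5 + 6 = day 11.
For writing: figure drafting (finishes day 11, plus 1-day gap → day 12); data cleaning (finishes day 5, plus 2-day gap → day 7); data collection (finishes day 1). Taking the maximum gives a start of day 12, and it finishes at 12 + 2 = day 14.

14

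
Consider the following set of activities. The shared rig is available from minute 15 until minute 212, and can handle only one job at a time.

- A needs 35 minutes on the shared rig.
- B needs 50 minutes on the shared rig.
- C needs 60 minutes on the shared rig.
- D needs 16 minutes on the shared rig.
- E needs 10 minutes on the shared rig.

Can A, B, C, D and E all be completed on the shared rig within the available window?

The shared rig window is 212 − 15 = 197 minutes.
Running back to back, the jobs need 35 + 50 + 60 + 16 + 10 = 171 minutes on the shared rig.
Since 171 ≤ 197, they fit within the window.

Yes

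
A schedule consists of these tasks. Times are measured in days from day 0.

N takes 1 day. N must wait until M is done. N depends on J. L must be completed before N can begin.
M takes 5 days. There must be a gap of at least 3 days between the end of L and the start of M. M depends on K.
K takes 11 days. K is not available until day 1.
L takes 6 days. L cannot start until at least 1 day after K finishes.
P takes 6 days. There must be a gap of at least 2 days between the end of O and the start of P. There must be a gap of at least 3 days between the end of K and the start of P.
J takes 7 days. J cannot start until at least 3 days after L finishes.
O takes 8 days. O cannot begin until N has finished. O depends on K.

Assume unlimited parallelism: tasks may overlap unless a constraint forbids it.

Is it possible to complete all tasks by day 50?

Yes

K cannot begin until its own release at day 1. It runs from day 1 to 1 + 11 = day 12.
After K (finishes day 12, plus 1-day gap → day 13), L can start at day 13 and finishes at day 19.
For M: L (finishes day 19, plus 3-day gap → day 22); K (finishes day 12). Taking the maximum gives a start of day 22, and it finishes at 22 + 5 = day 27.
After L (finishes day 19, plus 3-day gap → day 22), J can start at day 22 and finishes at day 29.
N needs all of M (finishes day 27); J (finishes day 29); L (finishes day 19). That puts its earliest start at day 29; it finishes at 29 + 1 = day 30.
O needs all of N (finishes day 30); K (finishes day 12). That puts its earliest start at day 30; it finishes at 30 + 8 = day 38.
For P: O (finishes day 38, plus 2-day gap → day 40); K (finishes day 12, plus 3-day gap → day 15). Taking the maximum gives a start of day 40, and it finishes at 40 + 6 = day 46.
Every task is finished by day 46, which is no later than the deadline of 50, so the schedule is feasible.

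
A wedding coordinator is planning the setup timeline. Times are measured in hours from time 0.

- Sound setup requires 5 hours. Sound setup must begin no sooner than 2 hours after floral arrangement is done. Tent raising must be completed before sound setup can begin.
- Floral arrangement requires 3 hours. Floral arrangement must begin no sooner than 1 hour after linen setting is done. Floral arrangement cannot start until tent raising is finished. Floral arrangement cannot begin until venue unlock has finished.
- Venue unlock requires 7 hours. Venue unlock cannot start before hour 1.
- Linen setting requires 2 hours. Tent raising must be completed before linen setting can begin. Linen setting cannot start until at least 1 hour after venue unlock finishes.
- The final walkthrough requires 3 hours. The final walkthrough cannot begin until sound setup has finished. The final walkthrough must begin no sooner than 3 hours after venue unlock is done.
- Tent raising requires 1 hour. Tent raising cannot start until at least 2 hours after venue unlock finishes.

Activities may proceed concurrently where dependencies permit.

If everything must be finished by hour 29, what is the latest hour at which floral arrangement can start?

16

To finish by hour 29, the final walkthrough (duration 3) must start no later than hour 26.
Sound setup has to be done before the final walkthrough (must start by hour 26). That means finishing by hour 26, i.e. starting by 26 − 5 = hour 21.
Since sound setup (must start by hour 21, minus 2-hour gap → hour 19) depends on it, floral arrangement must finish by hour 19. Backing off its 3-hour duration gives a latest start of hour 16.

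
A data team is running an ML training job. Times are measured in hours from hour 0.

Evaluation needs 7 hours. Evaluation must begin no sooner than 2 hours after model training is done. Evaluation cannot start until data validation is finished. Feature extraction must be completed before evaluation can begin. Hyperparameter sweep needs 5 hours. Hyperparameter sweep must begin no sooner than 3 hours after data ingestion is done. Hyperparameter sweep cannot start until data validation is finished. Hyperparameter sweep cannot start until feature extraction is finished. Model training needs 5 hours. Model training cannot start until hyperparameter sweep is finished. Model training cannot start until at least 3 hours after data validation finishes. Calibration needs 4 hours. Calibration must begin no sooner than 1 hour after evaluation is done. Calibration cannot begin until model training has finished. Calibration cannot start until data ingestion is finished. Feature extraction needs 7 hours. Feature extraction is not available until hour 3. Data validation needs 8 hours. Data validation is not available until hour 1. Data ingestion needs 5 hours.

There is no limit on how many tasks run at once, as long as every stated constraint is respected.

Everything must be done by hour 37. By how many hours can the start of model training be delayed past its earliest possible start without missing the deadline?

Feature extraction waits on its own release at hour 3, so it starts at hour 3 and finishes at 3 + 7 = hour 10.
Data validation waits on its own release at hour 1, so it starts at hour 1 and finishes at 1 + 8 = hour 9.
Data ingestion has no prerequisites, so it starts at hour 0 and finishes at hour 5.
Hyperparameter sweep needs all of data ingestion (finishes hour 5, plus 3-hour gap → hour 8); data validation (finishes hour 9); feature extraction (finishes hour 10). That puts its earliest start at hour 10; it finishes at 10 + 5 = hour 15.
Model training needs all of hyperparameter sweep (finishes hour 15); data validation (finishes hour 9, plus 3-hour gap → hour 12). That puts its earliest start at hour 15; it finishes at 15 + 5 = hour 20.

Working backward from the deadline:
To finish by hour 37, calibration (duration 4) must start no later than hour 33.
Since calibration (must start by hour 33, minus 1-hour gap → hour 32) depends on it, evaluation must finish by hour 32. Backing off its 7-hour duration gives a latest start of hour 25.
Model training has several dependents: evaluation (must start by hour 25, minus 2-hour gap → hour 23); calibration (must start by hour 33). The earliest of those limits is hour 23, so model training must start by 23 − 5 = hour 18.
So model training can start as early as hour 15 and as late as hour 18, giving 18 − 15 = 3 hours of slack.

3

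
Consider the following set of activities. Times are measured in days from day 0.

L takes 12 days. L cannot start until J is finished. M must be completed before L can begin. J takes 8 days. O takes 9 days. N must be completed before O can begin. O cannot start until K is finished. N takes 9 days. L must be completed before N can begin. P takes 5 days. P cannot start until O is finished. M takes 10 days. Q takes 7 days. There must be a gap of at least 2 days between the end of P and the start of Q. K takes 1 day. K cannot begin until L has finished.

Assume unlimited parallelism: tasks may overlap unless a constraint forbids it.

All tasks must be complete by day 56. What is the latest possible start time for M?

2

To finish by day 56, Q (duration 7) must start no later than day 49.
P has to be done before Q (must start by day 49, minus 2-day gap → day 47). That means finishing by day 47, i.e. starting by 47 − 5 = day 42.
O must finish before P (must start by day 42). With a 9-day duration, O must start by 42 − 9 = day 33.
Since O (must start by day 33) depends on it, K must finish by day 33. Backing off its 1-day duration gives a latest start of day 32.
N has to be done before O (must start by day 33). That means finishing by day 33, i.e. starting by 33 − 9 = day 24.
L must finish in time for K (must start by day 32); N (must start by day 24). The tightest is day 24, so L must start by 24 − 12 = day 12.
M has to be done before L (must start by day 12). That means finishing by day 12, i.e. starting by 12 − 10 = day 2.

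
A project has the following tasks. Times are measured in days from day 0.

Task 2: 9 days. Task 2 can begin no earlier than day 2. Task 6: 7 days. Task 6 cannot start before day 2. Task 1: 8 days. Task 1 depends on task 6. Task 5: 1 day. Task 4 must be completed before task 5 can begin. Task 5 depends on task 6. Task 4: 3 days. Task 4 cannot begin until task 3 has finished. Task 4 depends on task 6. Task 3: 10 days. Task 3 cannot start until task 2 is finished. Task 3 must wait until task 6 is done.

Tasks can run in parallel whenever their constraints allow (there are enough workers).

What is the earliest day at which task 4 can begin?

21

After its own release at day 2, task 6 can start at day 2 and finishes at day 9.
After its own release at day 2, task 2 can start at day 2 and finishes at day 11.
Task 3 needs all of task 2 (finishes day 11); task 6 (finishes day 9). That puts its earliest start at day 11; it finishes at 11 + 10 = day 21.
Task 4 waits on task 3 (finishes day 21); task 6 (finishes day 9). The latest of these is day 21, which is the earliest task 4 can start.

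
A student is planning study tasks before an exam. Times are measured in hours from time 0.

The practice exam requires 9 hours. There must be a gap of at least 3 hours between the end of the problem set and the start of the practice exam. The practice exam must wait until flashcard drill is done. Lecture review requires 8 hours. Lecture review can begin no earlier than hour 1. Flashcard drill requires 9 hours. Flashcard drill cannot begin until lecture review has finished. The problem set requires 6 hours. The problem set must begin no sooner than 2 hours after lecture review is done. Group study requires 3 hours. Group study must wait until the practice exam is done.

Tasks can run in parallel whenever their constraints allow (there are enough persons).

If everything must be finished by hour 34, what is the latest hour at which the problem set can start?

13

To finish by hour 34, group study (duration 3) must start no later than hour 31.
The practice exam must finish before group study (must start by hour 31). With a 9-hour duration, the practice exam must start by 31 − 9 = hour 22.
Since the practice exam (must start by hour 22, minus 3-hour gap → hour 19) depends on it, the problem set must finish by hour 19. Backing off its 6-hour duration gives a latest start of hour 13.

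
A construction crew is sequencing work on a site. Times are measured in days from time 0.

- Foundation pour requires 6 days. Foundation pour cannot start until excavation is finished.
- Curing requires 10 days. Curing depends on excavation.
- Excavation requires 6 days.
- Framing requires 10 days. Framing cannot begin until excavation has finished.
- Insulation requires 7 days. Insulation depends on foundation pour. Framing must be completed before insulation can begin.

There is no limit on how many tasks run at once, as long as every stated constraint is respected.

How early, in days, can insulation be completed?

23

Excavation has no prerequisites, so it starts at day 0 and finishes at day 6.
After excavation (finishes day 6), framing can start at day 6 and finishes at day 16.
After excavation (finishes day 6), foundation pour can start at day 6 and finishes at day 12.
Insulation needs all of foundation pour (finishes day 12); framing (finishes day 16). That puts its earliest start at day 16; it finishes at 16 + 7 = day 23.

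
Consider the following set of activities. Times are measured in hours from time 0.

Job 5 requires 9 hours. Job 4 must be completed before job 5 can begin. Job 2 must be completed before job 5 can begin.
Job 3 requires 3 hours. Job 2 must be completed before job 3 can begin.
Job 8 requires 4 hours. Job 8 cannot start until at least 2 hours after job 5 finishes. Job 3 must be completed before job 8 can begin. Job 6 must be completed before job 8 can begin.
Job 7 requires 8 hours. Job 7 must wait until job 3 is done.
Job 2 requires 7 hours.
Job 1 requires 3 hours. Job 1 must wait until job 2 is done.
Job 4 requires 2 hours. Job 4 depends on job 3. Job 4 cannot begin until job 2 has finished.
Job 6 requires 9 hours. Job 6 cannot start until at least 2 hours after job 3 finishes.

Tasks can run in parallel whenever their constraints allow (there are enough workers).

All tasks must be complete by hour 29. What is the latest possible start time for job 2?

2

Job 1 must finish by hour 29; it takes 3 hours, so it must start by 29 − 3 = hour 26.
Nothing follows job 8; the deadline of hour 29 is its only limit. It must start by 29 − 4 = hour 25.
Job 5 must finish before job 8 (must start by hour 25, minus 2-hour gap → hour 23). With a 9-hour duration, job 5 must start by 23 − 9 = hour 14.
Job 4 feeds into job 5 (must start by hour 14); so job 4 must finish by hour 14 and therefore start by hour 12.
Since job 8 (must start by hour 25) depends on it, job 6 must finish by hour 25. Backing off its 9-hour duration gives a latest start of hour 16.
Job 7 must finish by hour 29; it takes 8 hours, so it must start by 29 − 8 = hour 21.
Job 3 has several dependents: job 4 (must start by hour 12); job 6 (must start by hour 16, minus 2-hour gap → hour 14); job 7 (must start by hour 21); job 8 (must start by hour 25). The earliest of those limits is hour 12, so job 3 must start by 12 − 3 = hour 9.
Job 2 must finish in time for job 1 (must start by hour 26); job 3 (must start by hour 9); job 4 (must start by hour 12); job 5 (must start by hour 14). The tightest is hour 9, so job 2 must start by 9 − 7 = hour 2.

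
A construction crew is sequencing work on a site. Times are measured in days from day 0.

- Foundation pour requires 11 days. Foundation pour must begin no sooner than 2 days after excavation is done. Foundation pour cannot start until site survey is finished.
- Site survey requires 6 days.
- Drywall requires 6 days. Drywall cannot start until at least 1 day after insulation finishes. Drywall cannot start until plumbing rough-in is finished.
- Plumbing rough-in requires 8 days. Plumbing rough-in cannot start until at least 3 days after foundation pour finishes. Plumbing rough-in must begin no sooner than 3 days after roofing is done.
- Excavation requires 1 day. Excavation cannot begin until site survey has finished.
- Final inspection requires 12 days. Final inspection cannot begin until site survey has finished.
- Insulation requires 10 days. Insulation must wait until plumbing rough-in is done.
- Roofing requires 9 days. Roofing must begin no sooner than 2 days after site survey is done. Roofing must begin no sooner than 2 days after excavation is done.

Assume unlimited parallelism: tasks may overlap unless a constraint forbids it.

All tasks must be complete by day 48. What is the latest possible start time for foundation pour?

9

To finish by day 48, drywall (duration 6) must start no later than day 42.
Since drywall (must start by day 42, minus 1-day gap → day 41) depends on it, insulation must finish by day 41. Backing off its 10-day duration gives a latest start of day 31.
For plumbing rough-in: insulation (must start by day 31); drywall (must start by day 42). The most restrictive is day 31; with an 8-day duration, plumbing rough-in must start by day 23.
Foundation pour must finish before plumbing rough-in (must start by day 23, minus 3-day gap → day 20). With an 11-day duration, foundation pour must start by 20 − 11 = day 9.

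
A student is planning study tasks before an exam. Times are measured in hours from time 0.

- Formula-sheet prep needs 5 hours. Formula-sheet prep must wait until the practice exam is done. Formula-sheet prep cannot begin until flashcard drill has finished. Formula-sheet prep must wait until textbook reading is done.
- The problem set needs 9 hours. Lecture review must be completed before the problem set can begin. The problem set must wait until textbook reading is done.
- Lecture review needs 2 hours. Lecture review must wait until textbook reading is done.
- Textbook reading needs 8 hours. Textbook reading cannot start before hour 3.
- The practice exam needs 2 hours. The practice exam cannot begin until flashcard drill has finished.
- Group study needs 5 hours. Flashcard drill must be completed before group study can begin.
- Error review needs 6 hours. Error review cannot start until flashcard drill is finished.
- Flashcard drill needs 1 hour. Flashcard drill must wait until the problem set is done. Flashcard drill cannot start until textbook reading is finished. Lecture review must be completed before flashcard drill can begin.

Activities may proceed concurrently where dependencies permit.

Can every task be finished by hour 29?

Textbook reading cannot begin until its own release at hour 3. It runs from hour 3 to 3 + 8 = hour 11.
Lecture review cannot begin until textbook reading (finishes hour 11). It runs from hour 11 to 11 + 2 = hour 13.
The problem set needs all of lecture review (finishes hour 13); textbook reading (finishes hour 11). That puts its earliest start at hour 13; it finishes at 13 + 9 = hour 22.
Flashcard drill cannot start until the problem set (finishes hour 22); textbook reading (finishes hour 11); lecture review (finishes hour 13). The controlling bound is hour 22, so flashcard drill finishes at 22 + 1 = hour 23.
After flashcard drill (finishes hour 23), group study can start at hour 23 and finishes at hour 28.
Error review cannot begin until flashcard drill (finishes hour 23). It runs from hour 23 to 23 + 6 = hour 29.
The practice exam cannot begin until flashcard drill (finishes hour 23). It runs from hour 23 to 23 + 2 = hour 25.
Formula-sheet prep has to wait for the practice exam (finishes hour 25); flashcard drill (finishes hour 23); textbook reading (finishes hour 11). The latest of these is hour 25, so formula-sheet prep runs hour 25 to 25 + 5 = hour 30.
The earliest everything can be done is hour 30, which is after the deadline of 29, so it is not possible.

No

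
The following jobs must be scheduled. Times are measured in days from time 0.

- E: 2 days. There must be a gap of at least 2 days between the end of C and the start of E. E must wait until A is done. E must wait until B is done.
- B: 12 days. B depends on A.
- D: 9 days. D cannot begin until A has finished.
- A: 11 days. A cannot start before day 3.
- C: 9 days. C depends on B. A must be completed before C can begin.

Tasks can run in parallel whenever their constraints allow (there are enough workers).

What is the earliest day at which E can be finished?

After its own release at day 3, A can start at day 3 and finishes at day 14.
B cannot begin until A (finishes day 14). It runs from day 14 to 14 + 12 = day 26.
C cannot start until B (finishes day 26); A (finishes day 14). The controlling bound is day 26, so C finishes at 26 + 9 = day 35.
For E: C (finishes day 35, plus 2-day gap → day 37); A (finishes day 14); B (finishes day 26). Taking the maximum gives a start of day 37, and it finishes at 37 + 2 = day 39.

39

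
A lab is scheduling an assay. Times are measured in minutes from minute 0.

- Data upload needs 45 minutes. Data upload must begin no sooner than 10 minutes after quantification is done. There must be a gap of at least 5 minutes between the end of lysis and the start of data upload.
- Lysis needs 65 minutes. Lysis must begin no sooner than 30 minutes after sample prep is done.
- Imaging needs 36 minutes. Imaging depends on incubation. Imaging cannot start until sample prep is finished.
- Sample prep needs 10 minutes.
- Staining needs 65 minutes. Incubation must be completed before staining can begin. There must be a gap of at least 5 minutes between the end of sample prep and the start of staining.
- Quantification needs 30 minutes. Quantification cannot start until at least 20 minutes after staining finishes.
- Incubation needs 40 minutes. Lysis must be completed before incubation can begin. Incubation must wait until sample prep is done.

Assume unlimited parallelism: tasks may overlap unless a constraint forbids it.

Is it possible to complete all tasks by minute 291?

Nothing blocks sample prep, so it runs from minute 0 to minute 10.
After sample prep (finishes minute 10, plus 30-minute gap → minute 40), lysis can start at minute 40 and finishes at minute 105.
Incubation has to wait for lysis (finishes minute 105); sample prep (finishes minute 10). The latest of these is minute 105, so incubation runs minute 105 to 105 + 40 = minute 145.
For imaging: incubation (finishes minute 145); sample prep (finishes minute 10). Taking the maximum gives a start of minute 145, and it finishes at 145 + 36 = minute 181.
Staining needs all of incubation (finishes minute 145); sample prep (finishes minute 10, plus 5-minute gap → minute 15). That puts its earliest start at minute 145; it finishes at 145 + 65 = minute 210.
Quantification waits on staining (finishes minute 210, plus 20-minute gap → minute 230), so it starts at minute 230 and finishes at 230 + 30 = minute 260.
Data upload cannot start until quantification (finishes minute 260, plus 10-minute gap → minute 270); lysis (finishes minute 105, plus 5-minute gap → minute 110). The controlling bound is minute 270, so data upload finishes at 270 + 45 = minute 315.
The earliest everything can be done is minute 315, which is after the deadline of 291, so it is not possible.

No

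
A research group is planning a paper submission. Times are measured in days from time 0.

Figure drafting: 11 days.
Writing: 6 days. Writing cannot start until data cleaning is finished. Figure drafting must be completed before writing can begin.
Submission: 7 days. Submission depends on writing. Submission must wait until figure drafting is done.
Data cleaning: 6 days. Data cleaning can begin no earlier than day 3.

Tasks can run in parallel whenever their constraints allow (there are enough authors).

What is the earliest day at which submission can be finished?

Figure drafting can start immediately at day 0; it finishes at day 11.
Data cleaning cannot begin until its own release at day 3. It runs from day 3 to 3 + 6 = day 9.
Writing cannot start until data cleaning (finishes day 9); figure drafting (finishes day 11). The controlling bound is day 11, so writing finishes at 11 + 6 = day 17.
Submission cannot start until writing (finishes day 17); figure drafting (finishes day 11). The controlling bound is day 17, so submission finishes at 17 + 7 = day 24.

24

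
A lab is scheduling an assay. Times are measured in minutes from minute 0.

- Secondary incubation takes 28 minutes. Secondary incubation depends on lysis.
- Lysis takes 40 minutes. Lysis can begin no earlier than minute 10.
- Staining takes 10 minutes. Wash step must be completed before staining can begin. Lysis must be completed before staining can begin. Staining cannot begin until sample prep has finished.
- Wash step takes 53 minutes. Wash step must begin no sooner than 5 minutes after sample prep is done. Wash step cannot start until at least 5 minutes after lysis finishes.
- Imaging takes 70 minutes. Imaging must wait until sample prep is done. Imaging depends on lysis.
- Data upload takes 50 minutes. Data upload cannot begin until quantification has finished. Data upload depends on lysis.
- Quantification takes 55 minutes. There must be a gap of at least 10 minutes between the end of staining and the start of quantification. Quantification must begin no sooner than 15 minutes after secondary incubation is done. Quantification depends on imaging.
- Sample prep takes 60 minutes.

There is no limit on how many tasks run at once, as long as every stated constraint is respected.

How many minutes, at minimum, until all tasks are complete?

243

Lysis waits on its own release at minute 10, so it starts at minute 10 and finishes at 10 + 40 = minute 50.
Secondary incubation cannot begin until lysis (finishes minute 50). It runs from minute 50 to 50 + 28 = minute 78.
Sample prep can start immediately at minute 0; it finishes at minute 60.
Imaging has to wait for sample prep (finishes minute 60); lysis (finishes minute 50). The latest of these is minute 60, so imaging runs minute 60 to 60 + 70 = minute 130.
Wash step has to wait for sample prep (finishes minute 60, plus 5-minute gap → minute 65); lysis (finishes minute 50, plus 5-minute gap → minute 55). The latest of these is minute 65, so wash step runs minute 65 to 65 + 53 = minute 118.
Staining has to wait for wash step (finishes minute 118); lysis (finishes minute 50); sample prep (finishes minute 60). The latest of these is minute 118, so staining runs minute 118 to 118 + 10 = minute 128.
Quantification needs all of staining (finishes minute 128, plus 10-minute gap → minute 138); secondary incubation (finishes minute 78, plus 15-minute gap → minute 93); imaging (finishes minute 130). That puts its earliest start at minute 138; it finishes at 138 + 55 = minute 193.
Data upload needs all of quantification (finishes minute 193); lysis (finishes minute 50). That puts its earliest start at minute 193; it finishes at 193 + 50 = minute 243.
All tasks are finished once the last one completes. Finish times: Sample prep at 60, Lysis at 50, Wash step at 118, Staining at 128, Secondary incubation at 78, Imaging at 130, Quantification at 193, Data upload at 243. The latest is minute 243.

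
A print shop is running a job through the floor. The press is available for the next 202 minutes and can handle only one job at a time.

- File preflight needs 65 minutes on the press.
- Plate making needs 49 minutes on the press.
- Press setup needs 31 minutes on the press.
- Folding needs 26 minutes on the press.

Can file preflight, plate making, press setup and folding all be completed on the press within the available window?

Yes

Running back to back, the jobs need 65 + 49 + 31 + 26 = 171 minutes on the press.
Since 171 ≤ 202, they fit within the window.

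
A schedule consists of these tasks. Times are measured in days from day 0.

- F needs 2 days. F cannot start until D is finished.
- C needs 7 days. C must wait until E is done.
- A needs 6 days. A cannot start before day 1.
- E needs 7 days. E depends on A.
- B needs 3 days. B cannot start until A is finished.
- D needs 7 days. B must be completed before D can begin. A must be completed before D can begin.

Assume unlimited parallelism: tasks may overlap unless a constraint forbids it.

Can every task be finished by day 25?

Yes

A cannot begin until its own release at day 1. It runs from day 1 to 1 + 6 = day 7.
E cannot begin until A (finishes day 7). It runs from day 7 to 7 + 7 = day 14.
C waits on E (finishes day 14), so it starts at day 14 and finishes at 14 + 7 = day 21.
B waits on A (finishes day 7), so it starts at day 7 and finishes at 7 + 3 = day 10.
D needs all of B (finishes day 10); A (finishes day 7). That puts its earliest start at day 10; it finishes at 10 + 7 = day 17.
F cannot begin until D (finishes day 17). It runs from day 17 to 17 + 2 = day 19.
Every task is finished by day 21, which is no later than the deadline of 25, so the schedule is feasible.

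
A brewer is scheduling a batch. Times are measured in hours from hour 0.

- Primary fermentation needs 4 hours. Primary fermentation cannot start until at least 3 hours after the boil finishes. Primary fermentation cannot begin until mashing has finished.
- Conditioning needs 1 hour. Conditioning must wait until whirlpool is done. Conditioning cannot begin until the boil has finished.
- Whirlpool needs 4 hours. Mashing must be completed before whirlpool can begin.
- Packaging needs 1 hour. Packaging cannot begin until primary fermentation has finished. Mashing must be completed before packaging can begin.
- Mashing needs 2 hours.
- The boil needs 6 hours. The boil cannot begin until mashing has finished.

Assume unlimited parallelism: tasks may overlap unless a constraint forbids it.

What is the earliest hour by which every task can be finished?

Mashing has no prerequisites, so it starts at hour 0 and finishes at hour 2.
After mashing (finishes hour 2), whirlpool can start at hour 2 and finishes at hour 6.
The boil cannot begin until mashing (finishes hour 2). It runs from hour 2 to 2 + 6 = hour 8.
Conditioning cannot start until whirlpool (finishes hour 6); the boil (finishes hour 8). The controlling bound is hour 8, so conditioning finishes at 8 + 1 = hour 9.
Primary fermentation needs all of the boil (finishes hour 8, plus 3-hour gap → hour 11); mashing (finishes hour 2). That puts its earliest start at hour 11; it finishes at 11 + 4 = hour 15.
Packaging needs all of primary fermentation (finishes hour 15); mashing (finishes hour 2). That puts its earliest start at hour 15; it finishes at 15 + 1 = hour 16.
All tasks are finished once the last one completes. Finish times: Mashing at 2, The boil at 8, Whirlpool at 6, Primary fermentation at 15, Conditioning at 9, Packaging at 16. The latest is hour 16.

16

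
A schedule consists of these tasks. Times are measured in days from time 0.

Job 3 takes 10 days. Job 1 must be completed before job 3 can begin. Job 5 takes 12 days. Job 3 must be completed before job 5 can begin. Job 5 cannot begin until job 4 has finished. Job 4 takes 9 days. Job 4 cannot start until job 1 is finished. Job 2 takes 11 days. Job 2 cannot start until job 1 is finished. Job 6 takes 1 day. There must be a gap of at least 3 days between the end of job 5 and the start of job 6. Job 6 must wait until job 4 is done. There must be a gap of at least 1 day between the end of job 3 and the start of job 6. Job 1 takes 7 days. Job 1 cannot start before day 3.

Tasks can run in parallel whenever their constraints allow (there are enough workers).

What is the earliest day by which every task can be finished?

Job 1 cannot begin until its own release at day 3. It runs from day 3 to 3 + 7 = day 10.
Job 4 waits on job 1 (finishes day 10), so it starts at day 10 and finishes at 10 + 9 = day 19.
Job 3 waits on job 1 (finishes day 10), so it starts at day 10 and finishes at 10 + 10 = day 20.
Job 5 has to wait for job 3 (finishes day 20); job 4 (finishes day 19). The latest of these is day 20, so job 5 runs day 20 to 20 + 12 = day 32.
Job 6 needs all of job 5 (finishes day 32, plus 3-day gap → day 35); job 4 (finishes day 19); job 3 (finishes day 20, plus 1-day gap → day 21). That puts its earliest start at day 35; it finishes at 35 + 1 = day 36.
Job 2 cannot begin until job 1 (finishes day 10). It runs from day 10 to 10 + 11 = day 21.
All tasks are finished once the last one completes. Finish times: Job 1 at 10, Job 2 at 21, Job 3 at 20, Job 4 at 19, Job 5 at 32, Job 6 at 36. The latest is day 36.

36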